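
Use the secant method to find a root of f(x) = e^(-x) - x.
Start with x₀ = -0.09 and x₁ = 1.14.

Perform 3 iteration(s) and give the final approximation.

f(x) = e^(-x) - x
x₀ = -0.09, x₁ = 1.14

Secant formula: x_{n+1} = x_n - f(x_n)(x_n - x_{n-1})/(f(x_n) - f(x_{n-1}))

Iteration 1:
  f(-0.090000) = 1.184174
  f(1.140000) = -0.820181
  x_2 = 1.140000 - (-0.820181)×(1.140000 - (-0.090000))/(-0.820181 - 1.184174)
       = 0.636685
Iteration 2:
  f(1.140000) = -0.820181
  f(0.636685) = -0.107641
  x_3 = 0.636685 - (-0.107641)×(0.636685 - 1.140000)/(-0.107641 - (-0.820181))
       = 0.560650
Iteration 3:
  f(0.636685) = -0.107641
  f(0.560650) = 0.010187
  x_4 = 0.560650 - 0.010187×(0.560650 - 0.636685)/(0.010187 - (-0.107641))
       = 0.567224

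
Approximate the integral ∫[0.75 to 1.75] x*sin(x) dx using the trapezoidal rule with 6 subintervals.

f(x) = x*sin(x)
a = 0.75, b = 1.75, n = 6
h = (b - a)/n = 0.166667

Trapezoidal rule: (h/2)[f(x₀) + 2f(x₁) + 2f(x₂) + ... + f(xₙ)]

x_0 = 0.7500, f(x_0) = 0.511229, coefficient = 1
x_1 = 0.9167, f(x_1) = 0.727446, coefficient = 2
x_2 = 1.0833, f(x_2) = 0.957151, coefficient = 2
x_3 = 1.2500, f(x_3) = 1.186231, coefficient = 2
x_4 = 1.4167, f(x_4) = 1.399873, coefficient = 2
x_5 = 1.5833, f(x_5) = 1.583209, coefficient = 2
x_6 = 1.7500, f(x_6) = 1.721975, coefficient = 1

I ≈ (0.166667/2) × 13.941024 = 1.161752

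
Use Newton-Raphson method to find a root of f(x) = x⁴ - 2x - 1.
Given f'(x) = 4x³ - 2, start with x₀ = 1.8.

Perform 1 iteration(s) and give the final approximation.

f(x) = x⁴ - 2x - 1
f'(x) = 4x³ - 2
x₀ = 1.8

Newton-Raphson formula: x_{n+1} = x_n - f(x_n)/f'(x_n)

Iteration 1:
  f(1.800000) = 5.897600
  f'(1.800000) = 21.328000
  x_1 = 1.800000 - 5.897600/21.328000 = 1.523481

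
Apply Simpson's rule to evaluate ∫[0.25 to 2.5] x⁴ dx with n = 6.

f(x) = x⁴
a = 0.25, b = 2.5, n = 6
h = (b - a)/n = 0.375000

Simpson's rule: (h/3)[f(x₀) + 4f(x₁) + 2f(x₂) + ... + f(xₙ)]

x_0 = 0.2500, f(x_0) = 0.003906, coefficient = 1
x_1 = 0.6250, f(x_1) = 0.152588, coefficient = 4
x_2 = 1.0000, f(x_2) = 1.000000, coefficient = 2
x_3 = 1.3750, f(x_3) = 3.574463, coefficient = 4
x_4 = 1.7500, f(x_4) = 9.378906, coefficient = 2
x_5 = 2.1250, f(x_5) = 20.390869, coefficient = 4
x_6 = 2.5000, f(x_6) = 39.062500, coefficient = 1

I ≈ (0.375000/3) × 156.295898 = 19.536987
Exact value: 19.531055
Error: 0.005933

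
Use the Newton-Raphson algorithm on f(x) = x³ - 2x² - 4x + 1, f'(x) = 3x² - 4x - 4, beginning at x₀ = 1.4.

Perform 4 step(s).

f(x) = x³ - 2x² - 4x + 1
f'(x) = 3x² - 4x - 4
x₀ = 1.4

Newton-Raphson formula: x_{n+1} = x_n - f(x_n)/f'(x_n)

Iteration 1:
  f(1.400000) = -5.776000
  f'(1.400000) = -3.720000
  x_1 = 1.400000 - (-5.776000)/(-3.720000) = -0.152688
Iteration 2:
  f(-0.152688) = 1.560566
  f'(-0.152688) = -3.319306
  x_2 = -0.152688 - 1.560566/(-3.319306) = 0.317460
Iteration 3:
  f(0.317460) = -0.439408
  f'(0.317460) = -4.967497
  x_3 = 0.317460 - (-0.439408)/(-4.967497) = 0.229003
Iteration 4:
  f(0.229003) = -0.008889
  f'(0.229003) = -4.758686
  x_4 = 0.229003 - (-0.008889)/(-4.758686) = 0.227135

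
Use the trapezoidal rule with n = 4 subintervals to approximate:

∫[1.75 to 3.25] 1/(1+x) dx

f(x) = 1/(1+x)
a = 1.75, b = 3.25, n = 4
h = (b - a)/n = 0.375000

Trapezoidal rule: (h/2)[f(x₀) + 2f(x₁) + 2f(x₂) + ... + f(xₙ)]

x_0 = 1.7500, f(x_0) = 0.363636, coefficient = 1
x_1 = 2.1250, f(x_1) = 0.320000, coefficient = 2
x_2 = 2.5000, f(x_2) = 0.285714, coefficient = 2
x_3 = 2.8750, f(x_3) = 0.258065, coefficient = 2
x_4 = 3.2500, f(x_4) = 0.235294, coefficient = 1

I ≈ (0.375000/2) × 2.326488 = 0.436217
Exact value: 0.435318
Error: 0.000898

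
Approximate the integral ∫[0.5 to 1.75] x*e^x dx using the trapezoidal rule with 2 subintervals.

f(x) = x*e^x
a = 0.5, b = 1.75, n = 2
h = (b - a)/n = 0.625000

Trapezoidal rule: (h/2)[f(x₀) + 2f(x₁) + 2f(x₂) + ... + f(xₙ)]

x_0 = 0.5000, f(x_0) = 0.824361, coefficient = 1
x_1 = 1.1250, f(x_1) = 3.465244, coefficient = 2
x_2 = 1.7500, f(x_2) = 10.070555, coefficient = 1

I ≈ (0.625000/2) × 17.825403 = 5.570439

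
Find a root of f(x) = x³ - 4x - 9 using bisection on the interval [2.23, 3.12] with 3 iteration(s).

f(x) = x³ - 4x - 9
Initial interval: [2.23, 3.12]

Iteration 1:
  c_1 = (2.230000 + 3.120000)/2 = 2.675000
  f(c_1) = f(2.675000) = -0.558703
  f(a) × f(c) ≥ 0, new interval: [2.675000, 3.120000]
Iteration 2:
  c_2 = (2.675000 + 3.120000)/2 = 2.897500
  f(c_2) = f(2.897500) = 3.735979
  f(a) × f(c) < 0, new interval: [2.675000, 2.897500]
Iteration 3:
  c_3 = (2.675000 + 2.897500)/2 = 2.786250
  f(c_3) = f(2.786250) = 1.485186
  f(a) × f(c) < 0, new interval: [2.675000, 2.786250]

After 3 iteration(s), the approximation is c_3 = 2.786250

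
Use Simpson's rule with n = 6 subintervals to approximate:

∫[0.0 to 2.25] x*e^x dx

f(x) = x*e^x
a = 0.0, b = 2.25, n = 6
h = (b - a)/n = 0.375000

Simpson's rule: (h/3)[f(x₀) + 4f(x₁) + 2f(x₂) + ... + f(xₙ)]

x_0 = 0.0000, f(x_0) = 0.000000, coefficient = 1
x_1 = 0.3750, f(x_1) = 0.545622, coefficient = 4
x_2 = 0.7500, f(x_2) = 1.587750, coefficient = 2
x_3 = 1.1250, f(x_3) = 3.465244, coefficient = 4
x_4 = 1.5000, f(x_4) = 6.722534, coefficient = 2
x_5 = 1.8750, f(x_5) = 12.226536, coefficient = 4
x_6 = 2.2500, f(x_6) = 21.347406, coefficient = 1

I ≈ (0.375000/3) × 102.917579 = 12.864697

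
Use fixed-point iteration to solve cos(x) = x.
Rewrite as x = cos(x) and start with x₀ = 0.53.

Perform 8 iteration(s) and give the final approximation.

Equation: cos(x) = x
Fixed-point form: x = cos(x)
x₀ = 0.53

x_1 = g(0.530000) = 0.862807
x_2 = g(0.862807) = 0.650308
x_3 = g(0.650308) = 0.795898
x_4 = g(0.795898) = 0.699644
x_5 = g(0.699644) = 0.765072
x_6 = g(0.765072) = 0.721333
x_7 = g(0.721333) = 0.750926
x_8 = g(0.750926) = 0.731057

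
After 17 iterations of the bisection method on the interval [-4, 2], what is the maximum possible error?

Bisection error bound: |error| ≤ (b-a)/2^n
|error| ≤ (2 - (-4))/2^17 = 6/2^17
|error| ≤ 0.0000457764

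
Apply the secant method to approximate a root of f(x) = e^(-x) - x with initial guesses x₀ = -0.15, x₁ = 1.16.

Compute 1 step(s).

f(x) = e^(-x) - x
x₀ = -0.15, x₁ = 1.16

Secant formula: x_{n+1} = x_n - f(x_n)(x_n - x_{n-1})/(f(x_n) - f(x_{n-1}))

Iteration 1:
  f(-0.150000) = 1.311834
  f(1.160000) = -0.846514
  x_2 = 1.160000 - (-0.846514)×(1.160000 - (-0.150000))/(-0.846514 - 1.311834)
       = 0.646212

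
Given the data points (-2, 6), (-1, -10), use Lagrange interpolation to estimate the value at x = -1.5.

Lagrange interpolation formula:
P(x) = Σ yᵢ × Lᵢ(x)
where Lᵢ(x) = Π_{j≠i} (x - xⱼ)/(xᵢ - xⱼ)

L_0(-1.5) = (-1.5 - (-1))/(-2 - (-1)) = 0.500000
L_1(-1.5) = (-1.5 - (-2))/(-1 - (-2)) = 0.500000

P(-1.5) = 6×L_0(-1.5) + (-10)×L_1(-1.5)
P(-1.5) = -2.000000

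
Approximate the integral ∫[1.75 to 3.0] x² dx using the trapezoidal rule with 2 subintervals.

f(x) = x²
a = 1.75, b = 3.0, n = 2
h = (b - a)/n = 0.625000

Trapezoidal rule: (h/2)[f(x₀) + 2f(x₁) + 2f(x₂) + ... + f(xₙ)]

x_0 = 1.7500, f(x_0) = 3.062500, coefficient = 1
x_1 = 2.3750, f(x_1) = 5.640625, coefficient = 2
x_2 = 3.0000, f(x_2) = 9.000000, coefficient = 1

I ≈ (0.625000/2) × 23.343750 = 7.294922
Exact value: 7.213542
Error: 0.081380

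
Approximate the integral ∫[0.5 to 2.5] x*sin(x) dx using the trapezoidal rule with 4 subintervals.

f(x) = x*sin(x)
a = 0.5, b = 2.5, n = 4
h = (b - a)/n = 0.500000

Trapezoidal rule: (h/2)[f(x₀) + 2f(x₁) + 2f(x₂) + ... + f(xₙ)]

x_0 = 0.5000, f(x_0) = 0.239713, coefficient = 1
x_1 = 1.0000, f(x_1) = 0.841471, coefficient = 2
x_2 = 1.5000, f(x_2) = 1.496242, coefficient = 2
x_3 = 2.0000, f(x_3) = 1.818595, coefficient = 2
x_4 = 2.5000, f(x_4) = 1.496180, coefficient = 1

I ≈ (0.500000/2) × 10.048510 = 2.512127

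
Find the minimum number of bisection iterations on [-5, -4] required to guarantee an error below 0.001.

We need (b-a)/2^n ≤ 0.001
(-4 - (-5))/2^n ≤ 0.001
1/2^n ≤ 0.001
2^n ≥ 1000
n ≥ log₂(1000) = 9.97
n ≥ 10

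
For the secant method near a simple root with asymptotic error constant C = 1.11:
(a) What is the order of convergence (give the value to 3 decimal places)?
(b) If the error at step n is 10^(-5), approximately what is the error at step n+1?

(a) Secant method has superlinear convergence with order φ = (1+√5)/2 ≈ 1.618.
    This means |e_{n+1}| ≈ C|e_n|^1.618.

(b) With |e_n| = 10^(-5) and C = 1.11:
    |e_{n+1}| ≈ 1.11 × (10^(-5))^1.618 = 1.11 × 10^(-8.09)

(a) ≈ 1.618 (golden ratio); (b) |e_{n+1}| ≈ 9.019e-09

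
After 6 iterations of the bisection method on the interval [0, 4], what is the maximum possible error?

Bisection error bound: |error| ≤ (b-a)/2^n
|error| ≤ (4 - 0)/2^6 = 4/2^6
|error| ≤ 0.0625000000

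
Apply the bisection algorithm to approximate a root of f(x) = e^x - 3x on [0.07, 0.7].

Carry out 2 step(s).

f(x) = e^x - 3x
Initial interval: [0.07, 0.7]

Iteration 1:
  c_1 = (0.070000 + 0.700000)/2 = 0.385000
  f(c_1) = f(0.385000) = 0.314614
  f(a) × f(c) ≥ 0, new interval: [0.385000, 0.700000]
Iteration 2:
  c_2 = (0.385000 + 0.700000)/2 = 0.542500
  f(c_2) = f(0.542500) = 0.092802
  f(a) × f(c) ≥ 0, new interval: [0.542500, 0.700000]

After 2 iteration(s), the approximation is c_2 = 0.542500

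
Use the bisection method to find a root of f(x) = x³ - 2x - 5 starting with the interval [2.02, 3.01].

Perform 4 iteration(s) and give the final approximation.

f(x) = x³ - 2x - 5
Initial interval: [2.02, 3.01]

Iteration 1:
  c_1 = (2.020000 + 3.010000)/2 = 2.515000
  f(c_1) = f(2.515000) = 5.877941
  f(a) × f(c) < 0, new interval: [2.020000, 2.515000]
Iteration 2:
  c_2 = (2.020000 + 2.515000)/2 = 2.267500
  f(c_2) = f(2.267500) = 2.123479
  f(a) × f(c) < 0, new interval: [2.020000, 2.267500]
Iteration 3:
  c_3 = (2.020000 + 2.267500)/2 = 2.143750
  f(c_3) = f(2.143750) = 0.564455
  f(a) × f(c) < 0, new interval: [2.020000, 2.143750]
Iteration 4:
  c_4 = (2.020000 + 2.143750)/2 = 2.081875
  f(c_4) = f(2.081875) = -0.140480
  f(a) × f(c) ≥ 0, new interval: [2.081875, 2.143750]

After 4 iteration(s), the approximation is c_4 = 2.081875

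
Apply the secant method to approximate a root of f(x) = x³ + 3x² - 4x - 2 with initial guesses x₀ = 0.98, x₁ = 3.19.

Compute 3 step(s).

f(x) = x³ + 3x² - 4x - 2
x₀ = 0.98, x₁ = 3.19

Secant formula: x_{n+1} = x_n - f(x_n)(x_n - x_{n-1})/(f(x_n) - f(x_{n-1}))

Iteration 1:
  f(0.980000) = -2.097608
  f(3.190000) = 48.230059
  x_2 = 3.190000 - 48.230059×(3.190000 - 0.980000)/(48.230059 - (-2.097608))
       = 1.072111
Iteration 2:
  f(3.190000) = 48.230059
  f(1.072111) = -1.607872
  x_3 = 1.072111 - (-1.607872)×(1.072111 - 3.190000)/(-1.607872 - 48.230059)
       = 1.140438
Iteration 3:
  f(1.072111) = -1.607872
  f(1.140438) = -1.176703
  x_4 = 1.140438 - (-1.176703)×(1.140438 - 1.072111)/(-1.176703 - (-1.607872))
       = 1.326910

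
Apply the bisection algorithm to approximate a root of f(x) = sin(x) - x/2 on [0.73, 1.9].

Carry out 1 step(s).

f(x) = sin(x) - x/2
Initial interval: [0.73, 1.9]

Iteration 1:
  c_1 = (0.730000 + 1.900000)/2 = 1.315000
  f(c_1) = f(1.315000) = 0.309962
  f(a) × f(c) ≥ 0, new interval: [1.315000, 1.900000]

After 1 iteration(s), the approximation is c_1 = 1.315000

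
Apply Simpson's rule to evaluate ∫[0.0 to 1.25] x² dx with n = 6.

f(x) = x²
a = 0.0, b = 1.25, n = 6
h = (b - a)/n = 0.208333

Simpson's rule: (h/3)[f(x₀) + 4f(x₁) + 2f(x₂) + ... + f(xₙ)]

x_0 = 0.0000, f(x_0) = 0.000000, coefficient = 1
x_1 = 0.2083, f(x_1) = 0.043403, coefficient = 4
x_2 = 0.4167, f(x_2) = 0.173611, coefficient = 2
x_3 = 0.6250, f(x_3) = 0.390625, coefficient = 4
x_4 = 0.8333, f(x_4) = 0.694444, coefficient = 2
x_5 = 1.0417, f(x_5) = 1.085069, coefficient = 4
x_6 = 1.2500, f(x_6) = 1.562500, coefficient = 1

I ≈ (0.208333/3) × 9.375000 = 0.651042
Exact value: 0.651042
Error: 0.000000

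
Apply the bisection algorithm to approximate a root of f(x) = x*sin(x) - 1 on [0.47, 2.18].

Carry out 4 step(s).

f(x) = x*sin(x) - 1
Initial interval: [0.47, 2.18]

Iteration 1:
  c_1 = (0.470000 + 2.180000)/2 = 1.325000
  f(c_1) = f(1.325000) = 0.285176
  f(a) × f(c) < 0, new interval: [0.470000, 1.325000]
Iteration 2:
  c_2 = (0.470000 + 1.325000)/2 = 0.897500
  f(c_2) = f(0.897500) = -0.298361
  f(a) × f(c) ≥ 0, new interval: [0.897500, 1.325000]
Iteration 3:
  c_3 = (0.897500 + 1.325000)/2 = 1.111250
  f(c_3) = f(1.111250) = -0.004038
  f(a) × f(c) ≥ 0, new interval: [1.111250, 1.325000]
Iteration 4:
  c_4 = (1.111250 + 1.325000)/2 = 1.218125
  f(c_4) = f(1.218125) = 0.143154
  f(a) × f(c) < 0, new interval: [1.111250, 1.218125]

After 4 iteration(s), the approximation is c_4 = 1.218125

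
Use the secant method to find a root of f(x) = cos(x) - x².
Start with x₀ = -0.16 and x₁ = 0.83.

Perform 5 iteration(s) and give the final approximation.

f(x) = cos(x) - x²
x₀ = -0.16, x₁ = 0.83

Secant formula: x_{n+1} = x_n - f(x_n)(x_n - x_{n-1})/(f(x_n) - f(x_{n-1}))

Iteration 1:
  f(-0.160000) = 0.961627
  f(0.830000) = -0.014024
  x_2 = 0.830000 - (-0.014024)×(0.830000 - (-0.160000))/(-0.014024 - 0.961627)
       = 0.815770
Iteration 2:
  f(0.830000) = -0.014024
  f(0.815770) = 0.019828
  x_3 = 0.815770 - 0.019828×(0.815770 - 0.830000)/(0.019828 - (-0.014024))
       = 0.824105
Iteration 3:
  f(0.815770) = 0.019828
  f(0.824105) = 0.000066
  x_4 = 0.824105 - 0.000066×(0.824105 - 0.815770)/(0.000066 - 0.019828)
       = 0.824132
Iteration 4:
  f(0.824105) = 0.000066
  f(0.824132) = 0.000000
  x_5 = 0.824132 - 0.000000×(0.824132 - 0.824105)/(0.000000 - 0.000066)
       = 0.824132
Iteration 5:
  f(0.824132) = 0.000000
  f(0.824132) = 0.000000
  x_6 = 0.824132 - 0.000000×(0.824132 - 0.824132)/(0.000000 - 0.000000)
       = 0.824132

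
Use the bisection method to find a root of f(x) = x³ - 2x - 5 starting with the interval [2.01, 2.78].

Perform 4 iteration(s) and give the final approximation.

f(x) = x³ - 2x - 5
Initial interval: [2.01, 2.78]

Iteration 1:
  c_1 = (2.010000 + 2.780000)/2 = 2.395000
  f(c_1) = f(2.395000) = 3.947780
  f(a) × f(c) < 0, new interval: [2.010000, 2.395000]
Iteration 2:
  c_2 = (2.010000 + 2.395000)/2 = 2.202500
  f(c_2) = f(2.202500) = 1.279341
  f(a) × f(c) < 0, new interval: [2.010000, 2.202500]
Iteration 3:
  c_3 = (2.010000 + 2.202500)/2 = 2.106250
  f(c_3) = f(2.106250) = 0.131434
  f(a) × f(c) < 0, new interval: [2.010000, 2.106250]
Iteration 4:
  c_4 = (2.010000 + 2.106250)/2 = 2.058125
  f(c_4) = f(2.058125) = -0.398283
  f(a) × f(c) ≥ 0, new interval: [2.058125, 2.106250]

After 4 iteration(s), the approximation is c_4 = 2.058125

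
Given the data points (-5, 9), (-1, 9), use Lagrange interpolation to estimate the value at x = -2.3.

Lagrange interpolation formula:
P(x) = Σ yᵢ × Lᵢ(x)
where Lᵢ(x) = Π_{j≠i} (x - xⱼ)/(xᵢ - xⱼ)

L_0(-2.3) = (-2.3 - (-1))/(-5 - (-1)) = 0.325000
L_1(-2.3) = (-2.3 - (-5))/(-1 - (-5)) = 0.675000

P(-2.3) = 9×L_0(-2.3) + 9×L_1(-2.3)
P(-2.3) = 9.000000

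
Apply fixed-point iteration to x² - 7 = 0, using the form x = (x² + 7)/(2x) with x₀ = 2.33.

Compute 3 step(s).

Equation: x² - 7 = 0
Fixed-point form: x = (x² + 7)/(2x)
x₀ = 2.33

x_1 = g(2.330000) = 2.667146
x_2 = g(2.667146) = 2.645837
x_3 = g(2.645837) = 2.645751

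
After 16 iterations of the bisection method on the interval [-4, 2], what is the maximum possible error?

Bisection error bound: |error| ≤ (b-a)/2^n
|error| ≤ (2 - (-4))/2^16 = 6/2^16
|error| ≤ 0.0000915527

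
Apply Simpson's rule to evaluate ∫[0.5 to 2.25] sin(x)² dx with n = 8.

f(x) = sin(x)²
a = 0.5, b = 2.25, n = 8
h = (b - a)/n = 0.218750

Simpson's rule: (h/3)[f(x₀) + 4f(x₁) + 2f(x₂) + ... + f(xₙ)]

x_0 = 0.5000, f(x_0) = 0.229849, coefficient = 1
x_1 = 0.7188, f(x_1) = 0.433549, coefficient = 4
x_2 = 0.9375, f(x_2) = 0.649767, coefficient = 2
x_3 = 1.1562, f(x_3) = 0.837773, coefficient = 4
x_4 = 1.3750, f(x_4) = 0.962151, coefficient = 2
x_5 = 1.5938, f(x_5) = 0.999473, coefficient = 4
x_6 = 1.8125, f(x_6) = 0.942708, coefficient = 2
x_7 = 2.0312, f(x_7) = 0.802549, coefficient = 4
x_8 = 2.2500, f(x_8) = 0.605398, coefficient = 1

I ≈ (0.218750/3) × 18.237874 = 1.329845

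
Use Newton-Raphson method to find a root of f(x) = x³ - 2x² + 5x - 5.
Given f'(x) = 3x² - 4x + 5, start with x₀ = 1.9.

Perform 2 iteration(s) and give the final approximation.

f(x) = x³ - 2x² + 5x - 5
f'(x) = 3x² - 4x + 5
x₀ = 1.9

Newton-Raphson formula: x_{n+1} = x_n - f(x_n)/f'(x_n)

Iteration 1:
  f(1.900000) = 4.139000
  f'(1.900000) = 8.230000
  x_1 = 1.900000 - 4.139000/8.230000 = 1.397084
Iteration 2:
  f(1.397084) = 0.808621
  f'(1.397084) = 5.267194
  x_2 = 1.397084 - 0.808621/5.267194 = 1.243564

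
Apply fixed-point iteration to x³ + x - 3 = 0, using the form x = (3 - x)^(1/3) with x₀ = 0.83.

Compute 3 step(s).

Equation: x³ + x - 3 = 0
Fixed-point form: x = (3 - x)^(1/3)
x₀ = 0.83

x_1 = g(0.830000) = 1.294653
x_2 = g(1.294653) = 1.194733
x_3 = g(1.194733) = 1.217626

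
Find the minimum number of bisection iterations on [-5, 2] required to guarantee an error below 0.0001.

We need (b-a)/2^n ≤ 0.0001
(2 - (-5))/2^n ≤ 0.0001
7/2^n ≤ 0.0001
2^n ≥ 70000
n ≥ log₂(70000) = 16.10
n ≥ 17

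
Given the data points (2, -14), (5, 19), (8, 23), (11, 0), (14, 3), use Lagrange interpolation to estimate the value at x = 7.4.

Lagrange interpolation formula:
P(x) = Σ yᵢ × Lᵢ(x)
where Lᵢ(x) = Π_{j≠i} (x - xⱼ)/(xᵢ - xⱼ)

L_0(7.4) = (7.4 - 5)/(2 - 5) × (7.4 - 8)/(2 - 8) × (7.4 - 11)/(2 - 11) × (7.4 - 14)/(2 - 14) = -0.017600
L_1(7.4) = (7.4 - 2)/(5 - 2) × (7.4 - 8)/(5 - 8) × (7.4 - 11)/(5 - 11) × (7.4 - 14)/(5 - 14) = 0.158400
L_2(7.4) = (7.4 - 2)/(8 - 2) × (7.4 - 5)/(8 - 5) × (7.4 - 11)/(8 - 11) × (7.4 - 14)/(8 - 14) = 0.950400
L_3(7.4) = (7.4 - 2)/(11 - 2) × (7.4 - 5)/(11 - 5) × (7.4 - 8)/(11 - 8) × (7.4 - 14)/(11 - 14) = -0.105600
L_4(7.4) = (7.4 - 2)/(14 - 2) × (7.4 - 5)/(14 - 5) × (7.4 - 8)/(14 - 8) × (7.4 - 11)/(14 - 11) = 0.014400

P(7.4) = (-14)×L_0(7.4) + 19×L_1(7.4) + 23×L_2(7.4) + 0×L_3(7.4) + 3×L_4(7.4)
P(7.4) = 25.158400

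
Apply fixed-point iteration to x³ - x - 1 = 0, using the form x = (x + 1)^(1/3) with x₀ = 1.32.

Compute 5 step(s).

Equation: x³ - x - 1 = 0
Fixed-point form: x = (x + 1)^(1/3)
x₀ = 1.32

x_1 = g(1.320000) = 1.323821
x_2 = g(1.323821) = 1.324548
x_3 = g(1.324548) = 1.324686
x_4 = g(1.324686) = 1.324712
x_5 = g(1.324712) = 1.324717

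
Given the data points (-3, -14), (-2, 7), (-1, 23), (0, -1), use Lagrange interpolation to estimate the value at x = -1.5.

Lagrange interpolation formula:
P(x) = Σ yᵢ × Lᵢ(x)
where Lᵢ(x) = Π_{j≠i} (x - xⱼ)/(xᵢ - xⱼ)

L_0(-1.5) = (-1.5 - (-2))/(-3 - (-2)) × (-1.5 - (-1))/(-3 - (-1)) × (-1.5 - 0)/(-3 - 0) = -0.062500
L_1(-1.5) = (-1.5 - (-3))/(-2 - (-3)) × (-1.5 - (-1))/(-2 - (-1)) × (-1.5 - 0)/(-2 - 0) = 0.562500
L_2(-1.5) = (-1.5 - (-3))/(-1 - (-3)) × (-1.5 - (-2))/(-1 - (-2)) × (-1.5 - 0)/(-1 - 0) = 0.562500
L_3(-1.5) = (-1.5 - (-3))/(0 - (-3)) × (-1.5 - (-2))/(0 - (-2)) × (-1.5 - (-1))/(0 - (-1)) = -0.062500

P(-1.5) = (-14)×L_0(-1.5) + 7×L_1(-1.5) + 23×L_2(-1.5) + (-1)×L_3(-1.5)
P(-1.5) = 17.812500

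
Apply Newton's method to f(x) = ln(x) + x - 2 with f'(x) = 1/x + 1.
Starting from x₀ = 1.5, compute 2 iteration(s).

f(x) = ln(x) + x - 2
f'(x) = 1/x + 1
x₀ = 1.5

Newton-Raphson formula: x_{n+1} = x_n - f(x_n)/f'(x_n)

Iteration 1:
  f(1.500000) = -0.094535
  f'(1.500000) = 1.666667
  x_1 = 1.500000 - (-0.094535)/1.666667 = 1.556721
Iteration 2:
  f(1.556721) = -0.000697
  f'(1.556721) = 1.642376
  x_2 = 1.556721 - (-0.000697)/1.642376 = 1.557146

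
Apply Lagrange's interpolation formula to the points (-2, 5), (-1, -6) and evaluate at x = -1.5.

Lagrange interpolation formula:
P(x) = Σ yᵢ × Lᵢ(x)
where Lᵢ(x) = Π_{j≠i} (x - xⱼ)/(xᵢ - xⱼ)

L_0(-1.5) = (-1.5 - (-1))/(-2 - (-1)) = 0.500000
L_1(-1.5) = (-1.5 - (-2))/(-1 - (-2)) = 0.500000

P(-1.5) = 5×L_0(-1.5) + (-6)×L_1(-1.5)
P(-1.5) = -0.500000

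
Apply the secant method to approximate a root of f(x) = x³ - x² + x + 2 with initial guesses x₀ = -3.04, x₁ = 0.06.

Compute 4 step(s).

f(x) = x³ - x² + x + 2
x₀ = -3.04, x₁ = 0.06

Secant formula: x_{n+1} = x_n - f(x_n)(x_n - x_{n-1})/(f(x_n) - f(x_{n-1}))

Iteration 1:
  f(-3.040000) = -38.376064
  f(0.060000) = 2.056616
  x_2 = 0.060000 - 2.056616×(0.060000 - (-3.040000))/(2.056616 - (-38.376064))
       = -0.097682
Iteration 2:
  f(0.060000) = 2.056616
  f(-0.097682) = 1.891844
  x_3 = -0.097682 - 1.891844×(-0.097682 - 0.060000)/(1.891844 - 2.056616)
       = -1.908123
Iteration 3:
  f(-0.097682) = 1.891844
  f(-1.908123) = -10.496411
  x_4 = -1.908123 - (-10.496411)×(-1.908123 - (-0.097682))/(-10.496411 - 1.891844)
       = -0.374159
Iteration 4:
  f(-1.908123) = -10.496411
  f(-0.374159) = 1.433465
  x_5 = -0.374159 - 1.433465×(-0.374159 - (-1.908123))/(1.433465 - (-10.496411))
       = -0.558477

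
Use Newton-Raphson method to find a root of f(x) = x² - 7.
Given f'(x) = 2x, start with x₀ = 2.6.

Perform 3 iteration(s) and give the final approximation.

f(x) = x² - 7
f'(x) = 2x
x₀ = 2.6

Newton-Raphson formula: x_{n+1} = x_n - f(x_n)/f'(x_n)

Iteration 1:
  f(2.600000) = -0.240000
  f'(2.600000) = 5.200000
  x_1 = 2.600000 - (-0.240000)/5.200000 = 2.646154
Iteration 2:
  f(2.646154) = 0.002130
  f'(2.646154) = 5.292308
  x_2 = 2.646154 - 0.002130/5.292308 = 2.645751
Iteration 3:
  f(2.645751) = 0.000000
  f'(2.645751) = 5.291503
  x_3 = 2.645751 - 0.000000/5.291503 = 2.645751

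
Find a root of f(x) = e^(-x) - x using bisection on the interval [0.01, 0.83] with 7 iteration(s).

f(x) = e^(-x) - x
Initial interval: [0.01, 0.83]

Iteration 1:
  c_1 = (0.010000 + 0.830000)/2 = 0.420000
  f(c_1) = f(0.420000) = 0.237047
  f(a) × f(c) ≥ 0, new interval: [0.420000, 0.830000]
Iteration 2:
  c_2 = (0.420000 + 0.830000)/2 = 0.625000
  f(c_2) = f(0.625000) = -0.089739
  f(a) × f(c) < 0, new interval: [0.420000, 0.625000]
Iteration 3:
  c_3 = (0.420000 + 0.625000)/2 = 0.522500
  f(c_3) = f(0.522500) = 0.070536
  f(a) × f(c) ≥ 0, new interval: [0.522500, 0.625000]
Iteration 4:
  c_4 = (0.522500 + 0.625000)/2 = 0.573750
  f(c_4) = f(0.573750) = -0.010341
  f(a) × f(c) < 0, new interval: [0.522500, 0.573750]
Iteration 5:
  c_5 = (0.522500 + 0.573750)/2 = 0.548125
  f(c_5) = f(0.548125) = 0.029908
  f(a) × f(c) ≥ 0, new interval: [0.548125, 0.573750]
Iteration 6:
  c_6 = (0.548125 + 0.573750)/2 = 0.560937
  f(c_6) = f(0.560937) = 0.009736
  f(a) × f(c) ≥ 0, new interval: [0.560937, 0.573750]
Iteration 7:
  c_7 = (0.560937 + 0.573750)/2 = 0.567344
  f(c_7) = f(0.567344) = -0.000314
  f(a) × f(c) < 0, new interval: [0.560937, 0.567344]

After 7 iteration(s), the approximation is c_7 = 0.567344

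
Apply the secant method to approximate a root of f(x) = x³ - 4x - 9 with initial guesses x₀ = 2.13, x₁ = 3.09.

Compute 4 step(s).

f(x) = x³ - 4x - 9
x₀ = 2.13, x₁ = 3.09

Secant formula: x_{n+1} = x_n - f(x_n)(x_n - x_{n-1})/(f(x_n) - f(x_{n-1}))

Iteration 1:
  f(2.130000) = -7.856403
  f(3.090000) = 8.143629
  x_2 = 3.090000 - 8.143629×(3.090000 - 2.130000)/(8.143629 - (-7.856403))
       = 2.601383
Iteration 2:
  f(3.090000) = 8.143629
  f(2.601383) = -1.801466
  x_3 = 2.601383 - (-1.801466)×(2.601383 - 3.090000)/(-1.801466 - 8.143629)
       = 2.689892
Iteration 3:
  f(2.601383) = -1.801466
  f(2.689892) = -0.296806
  x_4 = 2.689892 - (-0.296806)×(2.689892 - 2.601383)/(-0.296806 - (-1.801466))
       = 2.707351
Iteration 4:
  f(2.689892) = -0.296806
  f(2.707351) = 0.014798
  x_5 = 2.707351 - 0.014798×(2.707351 - 2.689892)/(0.014798 - (-0.296806))
       = 2.706522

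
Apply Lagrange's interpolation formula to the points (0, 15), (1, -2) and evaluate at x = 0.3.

Lagrange interpolation formula:
P(x) = Σ yᵢ × Lᵢ(x)
where Lᵢ(x) = Π_{j≠i} (x - xⱼ)/(xᵢ - xⱼ)

L_0(0.3) = (0.3 - 1)/(0 - 1) = 0.700000
L_1(0.3) = (0.3 - 0)/(1 - 0) = 0.300000

P(0.3) = 15×L_0(0.3) + (-2)×L_1(0.3)
P(0.3) = 9.900000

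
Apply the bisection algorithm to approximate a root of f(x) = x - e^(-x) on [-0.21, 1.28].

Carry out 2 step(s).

f(x) = x - e^(-x)
Initial interval: [-0.21, 1.28]

Iteration 1:
  c_1 = (-0.210000 + 1.280000)/2 = 0.535000
  f(c_1) = f(0.535000) = -0.050669
  f(a) × f(c) ≥ 0, new interval: [0.535000, 1.280000]
Iteration 2:
  c_2 = (0.535000 + 1.280000)/2 = 0.907500
  f(c_2) = f(0.907500) = 0.503968
  f(a) × f(c) < 0, new interval: [0.535000, 0.907500]

After 2 iteration(s), the approximation is c_2 = 0.907500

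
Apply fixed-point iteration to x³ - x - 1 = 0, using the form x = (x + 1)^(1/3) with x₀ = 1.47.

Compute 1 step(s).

Equation: x³ - x - 1 = 0
Fixed-point form: x = (x + 1)^(1/3)
x₀ = 1.47

x_1 = g(1.470000) = 1.351758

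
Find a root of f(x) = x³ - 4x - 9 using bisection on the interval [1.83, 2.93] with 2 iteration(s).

f(x) = x³ - 4x - 9
Initial interval: [1.83, 2.93]

Iteration 1:
  c_1 = (1.830000 + 2.930000)/2 = 2.380000
  f(c_1) = f(2.380000) = -5.038728
  f(a) × f(c) ≥ 0, new interval: [2.380000, 2.930000]
Iteration 2:
  c_2 = (2.380000 + 2.930000)/2 = 2.655000
  f(c_2) = f(2.655000) = -0.904839
  f(a) × f(c) ≥ 0, new interval: [2.655000, 2.930000]

After 2 iteration(s), the approximation is c_2 = 2.655000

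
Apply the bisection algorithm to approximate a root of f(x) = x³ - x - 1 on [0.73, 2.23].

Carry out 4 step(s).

f(x) = x³ - x - 1
Initial interval: [0.73, 2.23]

Iteration 1:
  c_1 = (0.730000 + 2.230000)/2 = 1.480000
  f(c_1) = f(1.480000) = 0.761792
  f(a) × f(c) < 0, new interval: [0.730000, 1.480000]
Iteration 2:
  c_2 = (0.730000 + 1.480000)/2 = 1.105000
  f(c_2) = f(1.105000) = -0.755767
  f(a) × f(c) ≥ 0, new interval: [1.105000, 1.480000]
Iteration 3:
  c_3 = (1.105000 + 1.480000)/2 = 1.292500
  f(c_3) = f(1.292500) = -0.133306
  f(a) × f(c) ≥ 0, new interval: [1.292500, 1.480000]
Iteration 4:
  c_4 = (1.292500 + 1.480000)/2 = 1.386250
  f(c_4) = f(1.386250) = 0.277691
  f(a) × f(c) < 0, new interval: [1.292500, 1.386250]

After 4 iteration(s), the approximation is c_4 = 1.386250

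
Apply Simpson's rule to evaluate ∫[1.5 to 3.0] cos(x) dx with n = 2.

f(x) = cos(x)
a = 1.5, b = 3.0, n = 2
h = (b - a)/n = 0.750000

Simpson's rule: (h/3)[f(x₀) + 4f(x₁) + 2f(x₂) + ... + f(xₙ)]

x_0 = 1.5000, f(x_0) = 0.070737, coefficient = 1
x_1 = 2.2500, f(x_1) = -0.628174, coefficient = 4
x_2 = 3.0000, f(x_2) = -0.989992, coefficient = 1

I ≈ (0.750000/3) × -3.431950 = -0.857987
Exact value: -0.856375
Error: 0.001612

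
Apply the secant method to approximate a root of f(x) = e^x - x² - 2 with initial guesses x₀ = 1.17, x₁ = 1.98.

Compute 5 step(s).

f(x) = e^x - x² - 2
x₀ = 1.17, x₁ = 1.98

Secant formula: x_{n+1} = x_n - f(x_n)(x_n - x_{n-1})/(f(x_n) - f(x_{n-1}))

Iteration 1:
  f(1.170000) = -0.146907
  f(1.980000) = 1.322343
  x_2 = 1.980000 - 1.322343×(1.980000 - 1.170000)/(1.322343 - (-0.146907))
       = 1.250990
Iteration 2:
  f(1.980000) = 1.322343
  f(1.250990) = -0.071176
  x_3 = 1.250990 - (-0.071176)×(1.250990 - 1.980000)/(-0.071176 - 1.322343)
       = 1.288225
Iteration 3:
  f(1.250990) = -0.071176
  f(1.288225) = -0.033179
  x_4 = 1.288225 - (-0.033179)×(1.288225 - 1.250990)/(-0.033179 - (-0.071176))
       = 1.320740
Iteration 4:
  f(1.288225) = -0.033179
  f(1.320740) = 0.001838
  x_5 = 1.320740 - 0.001838×(1.320740 - 1.288225)/(0.001838 - (-0.033179))
       = 1.319033
Iteration 5:
  f(1.320740) = 0.001838
  f(1.319033) = -0.000045
  x_6 = 1.319033 - (-0.000045)×(1.319033 - 1.320740)/(-0.000045 - 0.001838)
       = 1.319074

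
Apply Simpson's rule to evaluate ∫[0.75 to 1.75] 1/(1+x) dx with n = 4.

f(x) = 1/(1+x)
a = 0.75, b = 1.75, n = 4
h = (b - a)/n = 0.250000

Simpson's rule: (h/3)[f(x₀) + 4f(x₁) + 2f(x₂) + ... + f(xₙ)]

x_0 = 0.7500, f(x_0) = 0.571429, coefficient = 1
x_1 = 1.0000, f(x_1) = 0.500000, coefficient = 4
x_2 = 1.2500, f(x_2) = 0.444444, coefficient = 2
x_3 = 1.5000, f(x_3) = 0.400000, coefficient = 4
x_4 = 1.7500, f(x_4) = 0.363636, coefficient = 1

I ≈ (0.250000/3) × 5.423954 = 0.451996
Exact value: 0.451985
Error: 0.000011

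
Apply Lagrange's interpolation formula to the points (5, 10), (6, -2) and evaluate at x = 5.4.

Lagrange interpolation formula:
P(x) = Σ yᵢ × Lᵢ(x)
where Lᵢ(x) = Π_{j≠i} (x - xⱼ)/(xᵢ - xⱼ)

L_0(5.4) = (5.4 - 6)/(5 - 6) = 0.600000
L_1(5.4) = (5.4 - 5)/(6 - 5) = 0.400000

P(5.4) = 10×L_0(5.4) + (-2)×L_1(5.4)
P(5.4) = 5.200000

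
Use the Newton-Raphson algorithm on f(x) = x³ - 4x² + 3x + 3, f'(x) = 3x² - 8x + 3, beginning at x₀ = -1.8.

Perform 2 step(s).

f(x) = x³ - 4x² + 3x + 3
f'(x) = 3x² - 8x + 3
x₀ = -1.8

Newton-Raphson formula: x_{n+1} = x_n - f(x_n)/f'(x_n)

Iteration 1:
  f(-1.800000) = -21.192000
  f'(-1.800000) = 27.120000
  x_1 = -1.800000 - (-21.192000)/27.120000 = -1.018584
Iteration 2:
  f(-1.018584) = -5.262601
  f'(-1.018584) = 14.261213
  x_2 = -1.018584 - (-5.262601)/14.261213 = -0.649569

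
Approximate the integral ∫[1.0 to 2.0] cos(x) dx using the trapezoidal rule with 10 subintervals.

f(x) = cos(x)
a = 1.0, b = 2.0, n = 10
h = (b - a)/n = 0.100000

Trapezoidal rule: (h/2)[f(x₀) + 2f(x₁) + 2f(x₂) + ... + f(xₙ)]

x_0 = 1.0000, f(x_0) = 0.540302, coefficient = 1
x_1 = 1.1000, f(x_1) = 0.453596, coefficient = 2
x_2 = 1.2000, f(x_2) = 0.362358, coefficient = 2
x_3 = 1.3000, f(x_3) = 0.267499, coefficient = 2
x_4 = 1.4000, f(x_4) = 0.169967, coefficient = 2
x_5 = 1.5000, f(x_5) = 0.070737, coefficient = 2
x_6 = 1.6000, f(x_6) = -0.029200, coefficient = 2
x_7 = 1.7000, f(x_7) = -0.128844, coefficient = 2
x_8 = 1.8000, f(x_8) = -0.227202, coefficient = 2
x_9 = 1.9000, f(x_9) = -0.323290, coefficient = 2
x_10 = 2.0000, f(x_10) = -0.416147, coefficient = 1

I ≈ (0.100000/2) × 1.355398 = 0.067770
Exact value: 0.067826
Error: 0.000057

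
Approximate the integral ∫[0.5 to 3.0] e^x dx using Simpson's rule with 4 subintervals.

f(x) = e^x
a = 0.5, b = 3.0, n = 4
h = (b - a)/n = 0.625000

Simpson's rule: (h/3)[f(x₀) + 4f(x₁) + 2f(x₂) + ... + f(xₙ)]

x_0 = 0.5000, f(x_0) = 1.648721, coefficient = 1
x_1 = 1.1250, f(x_1) = 3.080217, coefficient = 4
x_2 = 1.7500, f(x_2) = 5.754603, coefficient = 2
x_3 = 2.3750, f(x_3) = 10.751013, coefficient = 4
x_4 = 3.0000, f(x_4) = 20.085537, coefficient = 1

I ≈ (0.625000/3) × 88.568384 = 18.451747
Exact value: 18.436816
Error: 0.014931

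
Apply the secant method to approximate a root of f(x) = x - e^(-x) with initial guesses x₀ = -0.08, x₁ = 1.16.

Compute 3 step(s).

f(x) = x - e^(-x)
x₀ = -0.08, x₁ = 1.16

Secant formula: x_{n+1} = x_n - f(x_n)(x_n - x_{n-1})/(f(x_n) - f(x_{n-1}))

Iteration 1:
  f(-0.080000) = -1.163287
  f(1.160000) = 0.846514
  x_2 = 1.160000 - 0.846514×(1.160000 - (-0.080000))/(0.846514 - (-1.163287))
       = 0.637721
Iteration 2:
  f(1.160000) = 0.846514
  f(0.637721) = 0.109225
  x_3 = 0.637721 - 0.109225×(0.637721 - 1.160000)/(0.109225 - 0.846514)
       = 0.560348
Iteration 3:
  f(0.637721) = 0.109225
  f(0.560348) = -0.010662
  x_4 = 0.560348 - (-0.010662)×(0.560348 - 0.637721)/(-0.010662 - 0.109225)
       = 0.567229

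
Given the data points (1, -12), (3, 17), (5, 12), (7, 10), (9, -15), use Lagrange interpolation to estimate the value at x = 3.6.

Lagrange interpolation formula:
P(x) = Σ yᵢ × Lᵢ(x)
where Lᵢ(x) = Π_{j≠i} (x - xⱼ)/(xᵢ - xⱼ)

L_0(3.6) = (3.6 - 3)/(1 - 3) × (3.6 - 5)/(1 - 5) × (3.6 - 7)/(1 - 7) × (3.6 - 9)/(1 - 9) = -0.040163
L_1(3.6) = (3.6 - 1)/(3 - 1) × (3.6 - 5)/(3 - 5) × (3.6 - 7)/(3 - 7) × (3.6 - 9)/(3 - 9) = 0.696150
L_2(3.6) = (3.6 - 1)/(5 - 1) × (3.6 - 3)/(5 - 3) × (3.6 - 7)/(5 - 7) × (3.6 - 9)/(5 - 9) = 0.447525
L_3(3.6) = (3.6 - 1)/(7 - 1) × (3.6 - 3)/(7 - 3) × (3.6 - 5)/(7 - 5) × (3.6 - 9)/(7 - 9) = -0.122850
L_4(3.6) = (3.6 - 1)/(9 - 1) × (3.6 - 3)/(9 - 3) × (3.6 - 5)/(9 - 5) × (3.6 - 7)/(9 - 7) = 0.019338

P(3.6) = (-12)×L_0(3.6) + 17×L_1(3.6) + 12×L_2(3.6) + 10×L_3(3.6) + (-15)×L_4(3.6)
P(3.6) = 16.168237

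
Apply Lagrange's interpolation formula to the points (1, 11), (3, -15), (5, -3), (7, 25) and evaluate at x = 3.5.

Lagrange interpolation formula:
P(x) = Σ yᵢ × Lᵢ(x)
where Lᵢ(x) = Π_{j≠i} (x - xⱼ)/(xᵢ - xⱼ)

L_0(3.5) = (3.5 - 3)/(1 - 3) × (3.5 - 5)/(1 - 5) × (3.5 - 7)/(1 - 7) = -0.054688
L_1(3.5) = (3.5 - 1)/(3 - 1) × (3.5 - 5)/(3 - 5) × (3.5 - 7)/(3 - 7) = 0.820312
L_2(3.5) = (3.5 - 1)/(5 - 1) × (3.5 - 3)/(5 - 3) × (3.5 - 7)/(5 - 7) = 0.273438
L_3(3.5) = (3.5 - 1)/(7 - 1) × (3.5 - 3)/(7 - 3) × (3.5 - 5)/(7 - 5) = -0.039062

P(3.5) = 11×L_0(3.5) + (-15)×L_1(3.5) + (-3)×L_2(3.5) + 25×L_3(3.5)
P(3.5) = -14.703125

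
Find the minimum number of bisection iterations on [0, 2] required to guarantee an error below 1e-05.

We need (b-a)/2^n ≤ 1e-05
(2 - 0)/2^n ≤ 1e-05
2/2^n ≤ 1e-05
2^n ≥ 200000
n ≥ log₂(200000) = 17.61
n ≥ 18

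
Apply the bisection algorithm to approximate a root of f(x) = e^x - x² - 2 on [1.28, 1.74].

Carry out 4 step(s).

f(x) = e^x - x² - 2
Initial interval: [1.28, 1.74]

Iteration 1:
  c_1 = (1.280000 + 1.740000)/2 = 1.510000
  f(c_1) = f(1.510000) = 0.246631
  f(a) × f(c) < 0, new interval: [1.280000, 1.510000]
Iteration 2:
  c_2 = (1.280000 + 1.510000)/2 = 1.395000
  f(c_2) = f(1.395000) = 0.088950
  f(a) × f(c) < 0, new interval: [1.280000, 1.395000]
Iteration 3:
  c_3 = (1.280000 + 1.395000)/2 = 1.337500
  f(c_3) = f(1.337500) = 0.020602
  f(a) × f(c) < 0, new interval: [1.280000, 1.337500]
Iteration 4:
  c_4 = (1.280000 + 1.337500)/2 = 1.308750
  f(c_4) = f(1.308750) = -0.011283
  f(a) × f(c) ≥ 0, new interval: [1.308750, 1.337500]

After 4 iteration(s), the approximation is c_4 = 1.308750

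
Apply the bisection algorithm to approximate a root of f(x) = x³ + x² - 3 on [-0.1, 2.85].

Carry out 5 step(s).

f(x) = x³ + x² - 3
Initial interval: [-0.1, 2.85]

Iteration 1:
  c_1 = (-0.100000 + 2.850000)/2 = 1.375000
  f(c_1) = f(1.375000) = 1.490234
  f(a) × f(c) < 0, new interval: [-0.100000, 1.375000]
Iteration 2:
  c_2 = (-0.100000 + 1.375000)/2 = 0.637500
  f(c_2) = f(0.637500) = -2.334510
  f(a) × f(c) ≥ 0, new interval: [0.637500, 1.375000]
Iteration 3:
  c_3 = (0.637500 + 1.375000)/2 = 1.006250
  f(c_3) = f(1.006250) = -0.968594
  f(a) × f(c) ≥ 0, new interval: [1.006250, 1.375000]
Iteration 4:
  c_4 = (1.006250 + 1.375000)/2 = 1.190625
  f(c_4) = f(1.190625) = 0.105403
  f(a) × f(c) < 0, new interval: [1.006250, 1.190625]
Iteration 5:
  c_5 = (1.006250 + 1.190625)/2 = 1.098438
  f(c_5) = f(1.098438) = -0.468099
  f(a) × f(c) ≥ 0, new interval: [1.098438, 1.190625]

After 5 iteration(s), the approximation is c_5 = 1.098438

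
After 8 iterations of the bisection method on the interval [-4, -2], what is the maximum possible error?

Bisection error bound: |error| ≤ (b-a)/2^n
|error| ≤ (-2 - (-4))/2^8 = 2/2^8
|error| ≤ 0.0078125000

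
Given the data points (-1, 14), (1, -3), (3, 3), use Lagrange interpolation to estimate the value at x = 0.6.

Lagrange interpolation formula:
P(x) = Σ yᵢ × Lᵢ(x)
where Lᵢ(x) = Π_{j≠i} (x - xⱼ)/(xᵢ - xⱼ)

L_0(0.6) = (0.6 - 1)/(-1 - 1) × (0.6 - 3)/(-1 - 3) = 0.120000
L_1(0.6) = (0.6 - (-1))/(1 - (-1)) × (0.6 - 3)/(1 - 3) = 0.960000
L_2(0.6) = (0.6 - (-1))/(3 - (-1)) × (0.6 - 1)/(3 - 1) = -0.080000

P(0.6) = 14×L_0(0.6) + (-3)×L_1(0.6) + 3×L_2(0.6)
P(0.6) = -1.440000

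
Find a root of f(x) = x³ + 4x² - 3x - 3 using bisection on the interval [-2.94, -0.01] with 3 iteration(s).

f(x) = x³ + 4x² - 3x - 3
Initial interval: [-2.94, -0.01]

Iteration 1:
  c_1 = (-2.940000 + (-0.010000))/2 = -1.475000
  f(c_1) = f(-1.475000) = 6.918453
  f(a) × f(c) ≥ 0, new interval: [-1.475000, -0.010000]
Iteration 2:
  c_2 = (-1.475000 + (-0.010000))/2 = -0.742500
  f(c_2) = f(-0.742500) = 1.023380
  f(a) × f(c) ≥ 0, new interval: [-0.742500, -0.010000]
Iteration 3:
  c_3 = (-0.742500 + (-0.010000))/2 = -0.376250
  f(c_3) = f(-0.376250) = -1.358257
  f(a) × f(c) < 0, new interval: [-0.742500, -0.376250]

After 3 iteration(s), the approximation is c_3 = -0.376250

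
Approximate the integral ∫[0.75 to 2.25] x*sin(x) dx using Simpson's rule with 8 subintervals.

f(x) = x*sin(x)
a = 0.75, b = 2.25, n = 8
h = (b - a)/n = 0.187500

Simpson's rule: (h/3)[f(x₀) + 4f(x₁) + 2f(x₂) + ... + f(xₙ)]

x_0 = 0.7500, f(x_0) = 0.511229, coefficient = 1
x_1 = 0.9375, f(x_1) = 0.755701, coefficient = 4
x_2 = 1.1250, f(x_2) = 1.015051, coefficient = 2
x_3 = 1.3125, f(x_3) = 1.268960, coefficient = 4
x_4 = 1.5000, f(x_4) = 1.496242, coefficient = 2
x_5 = 1.6875, f(x_5) = 1.676021, coefficient = 4
x_6 = 1.8750, f(x_6) = 1.788911, coefficient = 2
x_7 = 2.0625, f(x_7) = 1.818155, coefficient = 4
x_8 = 2.2500, f(x_8) = 1.750665, coefficient = 1

I ≈ (0.187500/3) × 32.937652 = 2.058603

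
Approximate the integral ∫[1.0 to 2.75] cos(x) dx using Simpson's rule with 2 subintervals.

f(x) = cos(x)
a = 1.0, b = 2.75, n = 2
h = (b - a)/n = 0.875000

Simpson's rule: (h/3)[f(x₀) + 4f(x₁) + 2f(x₂) + ... + f(xₙ)]

x_0 = 1.0000, f(x_0) = 0.540302, coefficient = 1
x_1 = 1.8750, f(x_1) = -0.299534, coefficient = 4
x_2 = 2.7500, f(x_2) = -0.924302, coefficient = 1

I ≈ (0.875000/3) × -1.582134 = -0.461456
Exact value: -0.459810
Error: 0.001646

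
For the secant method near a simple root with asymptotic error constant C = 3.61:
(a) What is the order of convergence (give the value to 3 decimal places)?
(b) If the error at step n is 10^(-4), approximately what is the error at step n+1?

(a) Secant method has superlinear convergence with order φ = (1+√5)/2 ≈ 1.618.
    This means |e_{n+1}| ≈ C|e_n|^1.618.

(b) With |e_n| = 10^(-4) and C = 3.61:
    |e_{n+1}| ≈ 3.61 × (10^(-4))^1.618 = 3.61 × 10^(-6.47)

(a) ≈ 1.618 (golden ratio); (b) |e_{n+1}| ≈ 1.217e-06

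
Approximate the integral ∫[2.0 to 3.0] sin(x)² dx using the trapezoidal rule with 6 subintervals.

f(x) = sin(x)²
a = 2.0, b = 3.0, n = 6
h = (b - a)/n = 0.166667

Trapezoidal rule: (h/2)[f(x₀) + 2f(x₁) + 2f(x₂) + ... + f(xₙ)]

x_0 = 2.0000, f(x_0) = 0.826822, coefficient = 1
x_1 = 2.1667, f(x_1) = 0.685022, coefficient = 2
x_2 = 2.3333, f(x_2) = 0.522853, coefficient = 2
x_3 = 2.5000, f(x_3) = 0.358169, coefficient = 2
x_4 = 2.6667, f(x_4) = 0.209098, coefficient = 2
x_5 = 2.8333, f(x_5) = 0.092052, coefficient = 2
x_6 = 3.0000, f(x_6) = 0.019915, coefficient = 1

I ≈ (0.166667/2) × 4.581124 = 0.381760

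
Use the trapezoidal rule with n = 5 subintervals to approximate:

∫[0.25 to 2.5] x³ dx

f(x) = x³
a = 0.25, b = 2.5, n = 5
h = (b - a)/n = 0.450000

Trapezoidal rule: (h/2)[f(x₀) + 2f(x₁) + 2f(x₂) + ... + f(xₙ)]

x_0 = 0.2500, f(x_0) = 0.015625, coefficient = 1
x_1 = 0.7000, f(x_1) = 0.343000, coefficient = 2
x_2 = 1.1500, f(x_2) = 1.520875, coefficient = 2
x_3 = 1.6000, f(x_3) = 4.096000, coefficient = 2
x_4 = 2.0500, f(x_4) = 8.615125, coefficient = 2
x_5 = 2.5000, f(x_5) = 15.625000, coefficient = 1

I ≈ (0.450000/2) × 44.790625 = 10.077891
Exact value: 9.764648
Error: 0.313242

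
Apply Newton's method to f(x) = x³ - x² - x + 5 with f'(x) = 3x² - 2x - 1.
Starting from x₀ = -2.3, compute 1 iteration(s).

f(x) = x³ - x² - x + 5
f'(x) = 3x² - 2x - 1
x₀ = -2.3

Newton-Raphson formula: x_{n+1} = x_n - f(x_n)/f'(x_n)

Iteration 1:
  f(-2.300000) = -10.157000
  f'(-2.300000) = 19.470000
  x_1 = -2.300000 - (-10.157000)/19.470000 = -1.778326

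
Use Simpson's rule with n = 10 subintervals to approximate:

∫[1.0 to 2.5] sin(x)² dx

f(x) = sin(x)²
a = 1.0, b = 2.5, n = 10
h = (b - a)/n = 0.150000

Simpson's rule: (h/3)[f(x₀) + 4f(x₁) + 2f(x₂) + ... + f(xₙ)]

x_0 = 1.0000, f(x_0) = 0.708073, coefficient = 1
x_1 = 1.1500, f(x_1) = 0.833138, coefficient = 4
x_2 = 1.3000, f(x_2) = 0.928444, coefficient = 2
x_3 = 1.4500, f(x_3) = 0.985479, coefficient = 4
x_4 = 1.6000, f(x_4) = 0.999147, coefficient = 2
x_5 = 1.7500, f(x_5) = 0.968228, coefficient = 4
x_6 = 1.9000, f(x_6) = 0.895484, coefficient = 2
x_7 = 2.0500, f(x_7) = 0.787412, coefficient = 4
x_8 = 2.2000, f(x_8) = 0.653666, coefficient = 2
x_9 = 2.3500, f(x_9) = 0.506194, coefficient = 4
x_10 = 2.5000, f(x_10) = 0.358169, coefficient = 1

I ≈ (0.150000/3) × 24.341533 = 1.217077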